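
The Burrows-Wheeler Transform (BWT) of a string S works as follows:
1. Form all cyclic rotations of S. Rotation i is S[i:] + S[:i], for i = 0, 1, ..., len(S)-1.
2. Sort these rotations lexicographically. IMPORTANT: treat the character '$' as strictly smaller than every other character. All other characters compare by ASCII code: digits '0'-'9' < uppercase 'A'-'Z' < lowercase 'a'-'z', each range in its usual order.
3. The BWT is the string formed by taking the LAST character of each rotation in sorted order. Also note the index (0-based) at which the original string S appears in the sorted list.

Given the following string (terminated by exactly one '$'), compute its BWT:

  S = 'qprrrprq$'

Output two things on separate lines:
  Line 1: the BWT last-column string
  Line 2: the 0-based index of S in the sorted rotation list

All 9 rotations (rotation i = S[i:]+S[:i]):
  rot[0] = qprrrprq$
  rot[1] = prrrprq$q
  rot[2] = rrrprq$qp
  rot[3] = rrprq$qpr
  rot[4] = rprq$qprr
  rot[5] = prq$qprrr
  rot[6] = rq$qprrrp
  rot[7] = q$qprrrpr
  rot[8] = $qprrrprq
Sorted (with $ < everything):
  sorted[0] = $qprrrprq  (last char: 'q')
  sorted[1] = prq$qprrr  (last char: 'r')
  sorted[2] = prrrprq$q  (last char: 'q')
  sorted[3] = q$qprrrpr  (last char: 'r')
  sorted[4] = qprrrprq$  (last char: '$')
  sorted[5] = rprq$qprr  (last char: 'r')
  sorted[6] = rq$qprrrp  (last char: 'p')
  sorted[7] = rrprq$qpr  (last char: 'r')
  sorted[8] = rrrprq$qp  (last char: 'p')
Last column: qrqr$rprp
Original string S is at sorted index 4

Answer: qrqr$rprp
4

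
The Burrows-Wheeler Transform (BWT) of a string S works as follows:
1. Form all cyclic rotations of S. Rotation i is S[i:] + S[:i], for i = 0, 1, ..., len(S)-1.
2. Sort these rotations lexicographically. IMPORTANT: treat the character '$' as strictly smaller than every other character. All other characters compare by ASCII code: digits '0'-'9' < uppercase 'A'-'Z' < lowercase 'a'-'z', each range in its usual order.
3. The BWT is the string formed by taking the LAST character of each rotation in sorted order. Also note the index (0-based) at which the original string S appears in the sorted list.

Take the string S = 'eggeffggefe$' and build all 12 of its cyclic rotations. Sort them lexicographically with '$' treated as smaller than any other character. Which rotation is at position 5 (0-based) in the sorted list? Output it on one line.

All 12 rotations (rotation i = S[i:]+S[:i]):
  rot[0] = eggeffggefe$
  rot[1] = ggeffggefe$e
  rot[2] = geffggefe$eg
  rot[3] = effggefe$egg
  rot[4] = ffggefe$egge
  rot[5] = fggefe$eggef
  rot[6] = ggefe$eggeff
  rot[7] = gefe$eggeffg
  rot[8] = efe$eggeffgg
  rot[9] = fe$eggeffgge
  rot[10] = e$eggeffggef
  rot[11] = $eggeffggefe
Sorted (with $ < everything):
  sorted[0] = $eggeffggefe
  sorted[1] = e$eggeffggef
  sorted[2] = efe$eggeffgg
  sorted[3] = effggefe$egg
  sorted[4] = eggeffggefe$
  sorted[5] = fe$eggeffgge
  sorted[6] = ffggefe$egge
  sorted[7] = fggefe$eggef
  sorted[8] = gefe$eggeffg
  sorted[9] = geffggefe$eg
  sorted[10] = ggefe$eggeff
  sorted[11] = ggeffggefe$e
sorted[5] = fe$eggeffgge

Answer: fe$eggeffgge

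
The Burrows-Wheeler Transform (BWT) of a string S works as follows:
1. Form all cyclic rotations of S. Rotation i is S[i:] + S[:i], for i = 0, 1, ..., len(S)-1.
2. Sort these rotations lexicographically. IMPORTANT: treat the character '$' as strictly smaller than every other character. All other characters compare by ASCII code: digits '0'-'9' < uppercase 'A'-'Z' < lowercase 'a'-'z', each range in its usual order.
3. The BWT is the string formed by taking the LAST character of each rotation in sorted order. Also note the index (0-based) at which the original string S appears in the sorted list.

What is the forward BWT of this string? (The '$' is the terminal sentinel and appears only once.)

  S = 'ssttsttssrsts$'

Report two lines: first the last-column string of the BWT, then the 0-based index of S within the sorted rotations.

All 14 rotations (rotation i = S[i:]+S[:i]):
  rot[0] = ssttsttssrsts$
  rot[1] = sttsttssrsts$s
  rot[2] = ttsttssrsts$ss
  rot[3] = tsttssrsts$sst
  rot[4] = sttssrsts$sstt
  rot[5] = ttssrsts$sstts
  rot[6] = tssrsts$ssttst
  rot[7] = ssrsts$ssttstt
  rot[8] = srsts$ssttstts
  rot[9] = rsts$ssttsttss
  rot[10] = sts$ssttsttssr
  rot[11] = ts$ssttsttssrs
  rot[12] = s$ssttsttssrst
  rot[13] = $ssttsttssrsts
Sorted (with $ < everything):
  sorted[0] = $ssttsttssrsts  (last char: 's')
  sorted[1] = rsts$ssttsttss  (last char: 's')
  sorted[2] = s$ssttsttssrst  (last char: 't')
  sorted[3] = srsts$ssttstts  (last char: 's')
  sorted[4] = ssrsts$ssttstt  (last char: 't')
  sorted[5] = ssttsttssrsts$  (last char: '$')
  sorted[6] = sts$ssttsttssr  (last char: 'r')
  sorted[7] = sttssrsts$sstt  (last char: 't')
  sorted[8] = sttsttssrsts$s  (last char: 's')
  sorted[9] = ts$ssttsttssrs  (last char: 's')
  sorted[10] = tssrsts$ssttst  (last char: 't')
  sorted[11] = tsttssrsts$sst  (last char: 't')
  sorted[12] = ttssrsts$sstts  (last char: 's')
  sorted[13] = ttsttssrsts$ss  (last char: 's')
Last column: sstst$rtssttss
Original string S is at sorted index 5

Answer: sstst$rtssttss
5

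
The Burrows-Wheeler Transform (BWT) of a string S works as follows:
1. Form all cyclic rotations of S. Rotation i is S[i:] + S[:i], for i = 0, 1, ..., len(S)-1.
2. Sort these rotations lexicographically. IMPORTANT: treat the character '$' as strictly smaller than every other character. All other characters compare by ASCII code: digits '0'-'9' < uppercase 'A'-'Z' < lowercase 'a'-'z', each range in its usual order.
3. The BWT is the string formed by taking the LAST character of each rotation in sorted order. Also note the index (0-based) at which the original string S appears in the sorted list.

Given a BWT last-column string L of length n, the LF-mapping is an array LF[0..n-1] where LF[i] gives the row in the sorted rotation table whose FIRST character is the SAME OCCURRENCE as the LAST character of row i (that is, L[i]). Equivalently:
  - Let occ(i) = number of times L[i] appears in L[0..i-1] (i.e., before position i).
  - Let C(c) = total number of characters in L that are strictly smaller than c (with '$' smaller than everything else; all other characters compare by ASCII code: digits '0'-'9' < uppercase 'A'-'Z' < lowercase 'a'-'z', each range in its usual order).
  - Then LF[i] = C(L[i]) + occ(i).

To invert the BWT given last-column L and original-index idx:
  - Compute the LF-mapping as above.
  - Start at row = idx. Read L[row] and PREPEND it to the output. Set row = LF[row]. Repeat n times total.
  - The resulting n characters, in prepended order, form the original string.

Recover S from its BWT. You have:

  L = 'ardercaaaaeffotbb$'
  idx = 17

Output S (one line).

Answer: toffeeabracadabra$

Derivation:
LF mapping: 1 15 9 10 16 8 2 3 4 5 11 12 13 14 17 6 7 0
Walk LF starting at row 17, prepending L[row]:
  step 1: row=17, L[17]='$', prepend. Next row=LF[17]=0
  step 2: row=0, L[0]='a', prepend. Next row=LF[0]=1
  step 3: row=1, L[1]='r', prepend. Next row=LF[1]=15
  step 4: row=15, L[15]='b', prepend. Next row=LF[15]=6
  step 5: row=6, L[6]='a', prepend. Next row=LF[6]=2
  step 6: row=2, L[2]='d', prepend. Next row=LF[2]=9
  step 7: row=9, L[9]='a', prepend. Next row=LF[9]=5
  step 8: row=5, L[5]='c', prepend. Next row=LF[5]=8
  step 9: row=8, L[8]='a', prepend. Next row=LF[8]=4
  step 10: row=4, L[4]='r', prepend. Next row=LF[4]=16
  step 11: row=16, L[16]='b', prepend. Next row=LF[16]=7
  step 12: row=7, L[7]='a', prepend. Next row=LF[7]=3
  step 13: row=3, L[3]='e', prepend. Next row=LF[3]=10
  step 14: row=10, L[10]='e', prepend. Next row=LF[10]=11
  step 15: row=11, L[11]='f', prepend. Next row=LF[11]=12
  step 16: row=12, L[12]='f', prepend. Next row=LF[12]=13
  step 17: row=13, L[13]='o', prepend. Next row=LF[13]=14
  step 18: row=14, L[14]='t', prepend. Next row=LF[14]=17
Reversed output: toffeeabracadabra$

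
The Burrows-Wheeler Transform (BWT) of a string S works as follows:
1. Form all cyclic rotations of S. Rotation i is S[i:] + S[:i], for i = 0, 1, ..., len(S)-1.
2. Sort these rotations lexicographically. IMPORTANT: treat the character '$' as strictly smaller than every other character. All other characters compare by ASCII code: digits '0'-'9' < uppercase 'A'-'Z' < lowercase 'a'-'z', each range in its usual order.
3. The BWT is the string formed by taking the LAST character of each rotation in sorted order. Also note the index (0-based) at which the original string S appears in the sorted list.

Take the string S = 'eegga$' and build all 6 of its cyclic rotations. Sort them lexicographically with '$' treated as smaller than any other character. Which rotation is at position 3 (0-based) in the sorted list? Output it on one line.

Answer: egga$e

Derivation:
All 6 rotations (rotation i = S[i:]+S[:i]):
  rot[0] = eegga$
  rot[1] = egga$e
  rot[2] = gga$ee
  rot[3] = ga$eeg
  rot[4] = a$eegg
  rot[5] = $eegga
Sorted (with $ < everything):
  sorted[0] = $eegga
  sorted[1] = a$eegg
  sorted[2] = eegga$
  sorted[3] = egga$e
  sorted[4] = ga$eeg
  sorted[5] = gga$ee
sorted[3] = egga$e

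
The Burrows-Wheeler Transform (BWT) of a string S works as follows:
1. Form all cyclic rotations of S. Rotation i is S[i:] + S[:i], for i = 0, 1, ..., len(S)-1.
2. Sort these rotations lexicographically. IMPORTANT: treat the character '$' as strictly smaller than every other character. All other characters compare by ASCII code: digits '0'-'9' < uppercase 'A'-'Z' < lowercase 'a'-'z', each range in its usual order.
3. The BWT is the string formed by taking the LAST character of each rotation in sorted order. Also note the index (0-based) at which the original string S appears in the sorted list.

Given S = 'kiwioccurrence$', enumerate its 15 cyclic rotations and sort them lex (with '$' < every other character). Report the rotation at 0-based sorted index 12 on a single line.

All 15 rotations (rotation i = S[i:]+S[:i]):
  rot[0] = kiwioccurrence$
  rot[1] = iwioccurrence$k
  rot[2] = wioccurrence$ki
  rot[3] = ioccurrence$kiw
  rot[4] = occurrence$kiwi
  rot[5] = ccurrence$kiwio
  rot[6] = currence$kiwioc
  rot[7] = urrence$kiwiocc
  rot[8] = rrence$kiwioccu
  rot[9] = rence$kiwioccur
  rot[10] = ence$kiwioccurr
  rot[11] = nce$kiwioccurre
  rot[12] = ce$kiwioccurren
  rot[13] = e$kiwioccurrenc
  rot[14] = $kiwioccurrence
Sorted (with $ < everything):
  sorted[0] = $kiwioccurrence
  sorted[1] = ccurrence$kiwio
  sorted[2] = ce$kiwioccurren
  sorted[3] = currence$kiwioc
  sorted[4] = e$kiwioccurrenc
  sorted[5] = ence$kiwioccurr
  sorted[6] = ioccurrence$kiw
  sorted[7] = iwioccurrence$k
  sorted[8] = kiwioccurrence$
  sorted[9] = nce$kiwioccurre
  sorted[10] = occurrence$kiwi
  sorted[11] = rence$kiwioccur
  sorted[12] = rrence$kiwioccu
  sorted[13] = urrence$kiwiocc
  sorted[14] = wioccurrence$ki
sorted[12] = rrence$kiwioccu

Answer: rrence$kiwioccu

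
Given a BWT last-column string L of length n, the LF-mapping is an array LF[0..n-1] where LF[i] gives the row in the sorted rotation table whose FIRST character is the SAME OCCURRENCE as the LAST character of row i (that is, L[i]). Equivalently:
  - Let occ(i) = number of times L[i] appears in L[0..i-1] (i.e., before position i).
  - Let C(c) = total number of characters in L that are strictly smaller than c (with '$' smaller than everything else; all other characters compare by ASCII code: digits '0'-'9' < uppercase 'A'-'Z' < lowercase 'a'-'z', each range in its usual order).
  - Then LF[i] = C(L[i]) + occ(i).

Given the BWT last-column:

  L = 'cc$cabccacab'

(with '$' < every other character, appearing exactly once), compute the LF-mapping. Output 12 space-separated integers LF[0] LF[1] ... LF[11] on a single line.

Char counts: '$':1, 'a':3, 'b':2, 'c':6
C (first-col start): C('$')=0, C('a')=1, C('b')=4, C('c')=6
L[0]='c': occ=0, LF[0]=C('c')+0=6+0=6
L[1]='c': occ=1, LF[1]=C('c')+1=6+1=7
L[2]='$': occ=0, LF[2]=C('$')+0=0+0=0
L[3]='c': occ=2, LF[3]=C('c')+2=6+2=8
L[4]='a': occ=0, LF[4]=C('a')+0=1+0=1
L[5]='b': occ=0, LF[5]=C('b')+0=4+0=4
L[6]='c': occ=3, LF[6]=C('c')+3=6+3=9
L[7]='c': occ=4, LF[7]=C('c')+4=6+4=10
L[8]='a': occ=1, LF[8]=C('a')+1=1+1=2
L[9]='c': occ=5, LF[9]=C('c')+5=6+5=11
L[10]='a': occ=2, LF[10]=C('a')+2=1+2=3
L[11]='b': occ=1, LF[11]=C('b')+1=4+1=5

Answer: 6 7 0 8 1 4 9 10 2 11 3 5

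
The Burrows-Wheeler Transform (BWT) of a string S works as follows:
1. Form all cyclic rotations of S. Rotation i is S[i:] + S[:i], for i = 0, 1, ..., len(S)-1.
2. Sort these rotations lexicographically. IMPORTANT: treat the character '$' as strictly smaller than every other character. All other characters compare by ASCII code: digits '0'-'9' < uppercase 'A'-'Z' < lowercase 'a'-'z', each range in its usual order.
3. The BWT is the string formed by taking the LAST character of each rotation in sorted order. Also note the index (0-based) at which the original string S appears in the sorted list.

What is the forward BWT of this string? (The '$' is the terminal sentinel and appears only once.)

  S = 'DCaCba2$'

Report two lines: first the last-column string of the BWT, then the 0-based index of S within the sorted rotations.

All 8 rotations (rotation i = S[i:]+S[:i]):
  rot[0] = DCaCba2$
  rot[1] = CaCba2$D
  rot[2] = aCba2$DC
  rot[3] = Cba2$DCa
  rot[4] = ba2$DCaC
  rot[5] = a2$DCaCb
  rot[6] = 2$DCaCba
  rot[7] = $DCaCba2
Sorted (with $ < everything):
  sorted[0] = $DCaCba2  (last char: '2')
  sorted[1] = 2$DCaCba  (last char: 'a')
  sorted[2] = CaCba2$D  (last char: 'D')
  sorted[3] = Cba2$DCa  (last char: 'a')
  sorted[4] = DCaCba2$  (last char: '$')
  sorted[5] = a2$DCaCb  (last char: 'b')
  sorted[6] = aCba2$DC  (last char: 'C')
  sorted[7] = ba2$DCaC  (last char: 'C')
Last column: 2aDa$bCC
Original string S is at sorted index 4

Answer: 2aDa$bCC
4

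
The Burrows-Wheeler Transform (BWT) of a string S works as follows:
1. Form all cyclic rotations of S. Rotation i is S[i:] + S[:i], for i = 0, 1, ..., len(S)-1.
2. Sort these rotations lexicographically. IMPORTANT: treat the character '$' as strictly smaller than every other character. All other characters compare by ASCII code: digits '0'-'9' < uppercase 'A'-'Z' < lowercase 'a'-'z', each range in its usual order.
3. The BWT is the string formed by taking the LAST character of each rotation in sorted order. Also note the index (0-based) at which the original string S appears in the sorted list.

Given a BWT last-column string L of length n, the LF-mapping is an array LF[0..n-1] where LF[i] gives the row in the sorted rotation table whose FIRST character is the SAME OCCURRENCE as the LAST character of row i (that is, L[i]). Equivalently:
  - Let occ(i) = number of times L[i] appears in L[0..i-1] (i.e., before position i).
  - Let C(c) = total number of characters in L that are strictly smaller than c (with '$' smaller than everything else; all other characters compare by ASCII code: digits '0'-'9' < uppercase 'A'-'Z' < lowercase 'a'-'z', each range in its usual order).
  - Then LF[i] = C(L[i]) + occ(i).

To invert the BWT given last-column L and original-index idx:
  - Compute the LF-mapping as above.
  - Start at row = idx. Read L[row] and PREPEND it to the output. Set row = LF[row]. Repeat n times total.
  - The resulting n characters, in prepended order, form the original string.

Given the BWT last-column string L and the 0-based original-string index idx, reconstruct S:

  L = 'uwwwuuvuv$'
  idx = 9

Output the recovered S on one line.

Answer: wuvvwuuwu$

Derivation:
LF mapping: 1 7 8 9 2 3 5 4 6 0
Walk LF starting at row 9, prepending L[row]:
  step 1: row=9, L[9]='$', prepend. Next row=LF[9]=0
  step 2: row=0, L[0]='u', prepend. Next row=LF[0]=1
  step 3: row=1, L[1]='w', prepend. Next row=LF[1]=7
  step 4: row=7, L[7]='u', prepend. Next row=LF[7]=4
  step 5: row=4, L[4]='u', prepend. Next row=LF[4]=2
  step 6: row=2, L[2]='w', prepend. Next row=LF[2]=8
  step 7: row=8, L[8]='v', prepend. Next row=LF[8]=6
  step 8: row=6, L[6]='v', prepend. Next row=LF[6]=5
  step 9: row=5, L[5]='u', prepend. Next row=LF[5]=3
  step 10: row=3, L[3]='w', prepend. Next row=LF[3]=9
Reversed output: wuvvwuuwu$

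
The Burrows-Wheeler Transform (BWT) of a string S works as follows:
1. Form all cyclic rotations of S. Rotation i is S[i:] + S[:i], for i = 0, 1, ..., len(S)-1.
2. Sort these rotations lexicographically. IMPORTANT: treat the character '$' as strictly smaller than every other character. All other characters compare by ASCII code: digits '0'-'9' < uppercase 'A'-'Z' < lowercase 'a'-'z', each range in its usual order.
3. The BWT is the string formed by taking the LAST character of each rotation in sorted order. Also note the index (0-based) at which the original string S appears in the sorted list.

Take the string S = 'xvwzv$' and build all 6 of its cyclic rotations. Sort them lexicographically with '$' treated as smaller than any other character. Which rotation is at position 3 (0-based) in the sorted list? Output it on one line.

Answer: wzv$xv

Derivation:
All 6 rotations (rotation i = S[i:]+S[:i]):
  rot[0] = xvwzv$
  rot[1] = vwzv$x
  rot[2] = wzv$xv
  rot[3] = zv$xvw
  rot[4] = v$xvwz
  rot[5] = $xvwzv
Sorted (with $ < everything):
  sorted[0] = $xvwzv
  sorted[1] = v$xvwz
  sorted[2] = vwzv$x
  sorted[3] = wzv$xv
  sorted[4] = xvwzv$
  sorted[5] = zv$xvw
sorted[3] = wzv$xv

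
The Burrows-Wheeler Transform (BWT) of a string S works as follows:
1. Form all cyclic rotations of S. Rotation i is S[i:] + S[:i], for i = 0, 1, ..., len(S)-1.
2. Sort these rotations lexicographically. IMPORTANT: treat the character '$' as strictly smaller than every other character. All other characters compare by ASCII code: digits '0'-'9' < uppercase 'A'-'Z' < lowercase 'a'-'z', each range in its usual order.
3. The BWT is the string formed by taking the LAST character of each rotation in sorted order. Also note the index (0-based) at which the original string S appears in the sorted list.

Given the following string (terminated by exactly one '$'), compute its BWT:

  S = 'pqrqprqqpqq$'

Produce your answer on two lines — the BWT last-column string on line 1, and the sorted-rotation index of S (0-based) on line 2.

Answer: qq$qqqrprpqp
2

Derivation:
All 12 rotations (rotation i = S[i:]+S[:i]):
  rot[0] = pqrqprqqpqq$
  rot[1] = qrqprqqpqq$p
  rot[2] = rqprqqpqq$pq
  rot[3] = qprqqpqq$pqr
  rot[4] = prqqpqq$pqrq
  rot[5] = rqqpqq$pqrqp
  rot[6] = qqpqq$pqrqpr
  rot[7] = qpqq$pqrqprq
  rot[8] = pqq$pqrqprqq
  rot[9] = qq$pqrqprqqp
  rot[10] = q$pqrqprqqpq
  rot[11] = $pqrqprqqpqq
Sorted (with $ < everything):
  sorted[0] = $pqrqprqqpqq  (last char: 'q')
  sorted[1] = pqq$pqrqprqq  (last char: 'q')
  sorted[2] = pqrqprqqpqq$  (last char: '$')
  sorted[3] = prqqpqq$pqrq  (last char: 'q')
  sorted[4] = q$pqrqprqqpq  (last char: 'q')
  sorted[5] = qpqq$pqrqprq  (last char: 'q')
  sorted[6] = qprqqpqq$pqr  (last char: 'r')
  sorted[7] = qq$pqrqprqqp  (last char: 'p')
  sorted[8] = qqpqq$pqrqpr  (last char: 'r')
  sorted[9] = qrqprqqpqq$p  (last char: 'p')
  sorted[10] = rqprqqpqq$pq  (last char: 'q')
  sorted[11] = rqqpqq$pqrqp  (last char: 'p')
Last column: qq$qqqrprpqp
Original string S is at sorted index 2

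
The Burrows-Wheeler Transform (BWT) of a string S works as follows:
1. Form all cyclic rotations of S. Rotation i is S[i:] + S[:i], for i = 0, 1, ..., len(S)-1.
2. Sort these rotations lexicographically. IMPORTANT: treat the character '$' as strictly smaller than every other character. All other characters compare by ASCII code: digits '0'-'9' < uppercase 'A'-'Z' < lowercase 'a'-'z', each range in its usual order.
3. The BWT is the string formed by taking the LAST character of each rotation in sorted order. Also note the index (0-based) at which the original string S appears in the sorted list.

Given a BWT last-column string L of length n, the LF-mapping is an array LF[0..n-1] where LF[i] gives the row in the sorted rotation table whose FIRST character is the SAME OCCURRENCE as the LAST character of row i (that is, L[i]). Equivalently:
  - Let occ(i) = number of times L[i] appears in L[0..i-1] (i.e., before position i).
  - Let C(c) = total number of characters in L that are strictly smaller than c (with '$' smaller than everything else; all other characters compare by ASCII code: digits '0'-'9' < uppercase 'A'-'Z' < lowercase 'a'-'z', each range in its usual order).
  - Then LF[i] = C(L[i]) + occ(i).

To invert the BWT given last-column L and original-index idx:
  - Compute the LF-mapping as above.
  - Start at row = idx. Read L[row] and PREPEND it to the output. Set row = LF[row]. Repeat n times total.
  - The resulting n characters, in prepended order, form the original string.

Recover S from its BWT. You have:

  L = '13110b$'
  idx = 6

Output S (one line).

LF mapping: 2 5 3 4 1 6 0
Walk LF starting at row 6, prepending L[row]:
  step 1: row=6, L[6]='$', prepend. Next row=LF[6]=0
  step 2: row=0, L[0]='1', prepend. Next row=LF[0]=2
  step 3: row=2, L[2]='1', prepend. Next row=LF[2]=3
  step 4: row=3, L[3]='1', prepend. Next row=LF[3]=4
  step 5: row=4, L[4]='0', prepend. Next row=LF[4]=1
  step 6: row=1, L[1]='3', prepend. Next row=LF[1]=5
  step 7: row=5, L[5]='b', prepend. Next row=LF[5]=6
Reversed output: b30111$

Answer: b30111$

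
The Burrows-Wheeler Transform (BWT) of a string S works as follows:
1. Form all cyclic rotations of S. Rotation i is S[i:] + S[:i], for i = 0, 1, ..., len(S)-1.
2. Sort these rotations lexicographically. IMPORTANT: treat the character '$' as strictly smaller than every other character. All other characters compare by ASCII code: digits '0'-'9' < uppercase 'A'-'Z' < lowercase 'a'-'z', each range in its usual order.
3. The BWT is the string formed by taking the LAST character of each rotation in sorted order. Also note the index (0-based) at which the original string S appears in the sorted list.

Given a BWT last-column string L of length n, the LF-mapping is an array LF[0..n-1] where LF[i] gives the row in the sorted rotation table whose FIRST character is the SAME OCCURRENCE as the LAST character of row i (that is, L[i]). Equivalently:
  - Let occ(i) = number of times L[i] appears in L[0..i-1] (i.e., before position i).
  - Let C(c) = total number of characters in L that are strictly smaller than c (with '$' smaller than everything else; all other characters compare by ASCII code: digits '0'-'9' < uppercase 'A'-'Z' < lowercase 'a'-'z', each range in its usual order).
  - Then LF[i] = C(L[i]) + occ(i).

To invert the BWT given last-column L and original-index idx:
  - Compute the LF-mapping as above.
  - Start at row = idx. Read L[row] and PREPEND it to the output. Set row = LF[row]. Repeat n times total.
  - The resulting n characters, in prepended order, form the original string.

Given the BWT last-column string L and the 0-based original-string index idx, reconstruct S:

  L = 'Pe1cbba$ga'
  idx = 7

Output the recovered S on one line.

LF mapping: 2 8 1 7 5 6 3 0 9 4
Walk LF starting at row 7, prepending L[row]:
  step 1: row=7, L[7]='$', prepend. Next row=LF[7]=0
  step 2: row=0, L[0]='P', prepend. Next row=LF[0]=2
  step 3: row=2, L[2]='1', prepend. Next row=LF[2]=1
  step 4: row=1, L[1]='e', prepend. Next row=LF[1]=8
  step 5: row=8, L[8]='g', prepend. Next row=LF[8]=9
  step 6: row=9, L[9]='a', prepend. Next row=LF[9]=4
  step 7: row=4, L[4]='b', prepend. Next row=LF[4]=5
  step 8: row=5, L[5]='b', prepend. Next row=LF[5]=6
  step 9: row=6, L[6]='a', prepend. Next row=LF[6]=3
  step 10: row=3, L[3]='c', prepend. Next row=LF[3]=7
Reversed output: cabbage1P$

Answer: cabbage1P$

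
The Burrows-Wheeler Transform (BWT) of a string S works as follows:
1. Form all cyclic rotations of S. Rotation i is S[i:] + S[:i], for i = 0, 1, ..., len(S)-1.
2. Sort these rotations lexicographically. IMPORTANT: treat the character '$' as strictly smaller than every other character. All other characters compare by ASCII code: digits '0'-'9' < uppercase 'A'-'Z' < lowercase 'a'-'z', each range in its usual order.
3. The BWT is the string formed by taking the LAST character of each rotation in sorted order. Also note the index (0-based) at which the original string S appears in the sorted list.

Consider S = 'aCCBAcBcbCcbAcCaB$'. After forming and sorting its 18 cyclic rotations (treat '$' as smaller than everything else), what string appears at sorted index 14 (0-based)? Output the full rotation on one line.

Answer: cBcbCcbAcCaB$aCCBA

Derivation:
All 18 rotations (rotation i = S[i:]+S[:i]):
  rot[0] = aCCBAcBcbCcbAcCaB$
  rot[1] = CCBAcBcbCcbAcCaB$a
  rot[2] = CBAcBcbCcbAcCaB$aC
  rot[3] = BAcBcbCcbAcCaB$aCC
  rot[4] = AcBcbCcbAcCaB$aCCB
  rot[5] = cBcbCcbAcCaB$aCCBA
  rot[6] = BcbCcbAcCaB$aCCBAc
  rot[7] = cbCcbAcCaB$aCCBAcB
  rot[8] = bCcbAcCaB$aCCBAcBc
  rot[9] = CcbAcCaB$aCCBAcBcb
  rot[10] = cbAcCaB$aCCBAcBcbC
  rot[11] = bAcCaB$aCCBAcBcbCc
  rot[12] = AcCaB$aCCBAcBcbCcb
  rot[13] = cCaB$aCCBAcBcbCcbA
  rot[14] = CaB$aCCBAcBcbCcbAc
  rot[15] = aB$aCCBAcBcbCcbAcC
  rot[16] = B$aCCBAcBcbCcbAcCa
  rot[17] = $aCCBAcBcbCcbAcCaB
Sorted (with $ < everything):
  sorted[0] = $aCCBAcBcbCcbAcCaB
  sorted[1] = AcBcbCcbAcCaB$aCCB
  sorted[2] = AcCaB$aCCBAcBcbCcb
  sorted[3] = B$aCCBAcBcbCcbAcCa
  sorted[4] = BAcBcbCcbAcCaB$aCC
  sorted[5] = BcbCcbAcCaB$aCCBAc
  sorted[6] = CBAcBcbCcbAcCaB$aC
  sorted[7] = CCBAcBcbCcbAcCaB$a
  sorted[8] = CaB$aCCBAcBcbCcbAc
  sorted[9] = CcbAcCaB$aCCBAcBcb
  sorted[10] = aB$aCCBAcBcbCcbAcC
  sorted[11] = aCCBAcBcbCcbAcCaB$
  sorted[12] = bAcCaB$aCCBAcBcbCc
  sorted[13] = bCcbAcCaB$aCCBAcBc
  sorted[14] = cBcbCcbAcCaB$aCCBA
  sorted[15] = cCaB$aCCBAcBcbCcbA
  sorted[16] = cbAcCaB$aCCBAcBcbC
  sorted[17] = cbCcbAcCaB$aCCBAcB
sorted[14] = cBcbCcbAcCaB$aCCBA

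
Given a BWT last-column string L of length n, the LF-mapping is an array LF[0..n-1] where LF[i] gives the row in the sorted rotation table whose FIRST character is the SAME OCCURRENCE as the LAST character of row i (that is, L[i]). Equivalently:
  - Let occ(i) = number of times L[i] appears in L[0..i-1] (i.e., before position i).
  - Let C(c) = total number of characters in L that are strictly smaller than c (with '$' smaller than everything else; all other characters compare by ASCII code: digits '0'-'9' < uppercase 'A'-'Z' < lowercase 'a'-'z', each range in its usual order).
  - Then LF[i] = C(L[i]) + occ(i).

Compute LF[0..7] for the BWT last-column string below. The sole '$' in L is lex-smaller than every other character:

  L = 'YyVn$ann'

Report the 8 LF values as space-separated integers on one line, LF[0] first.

Char counts: '$':1, 'V':1, 'Y':1, 'a':1, 'n':3, 'y':1
C (first-col start): C('$')=0, C('V')=1, C('Y')=2, C('a')=3, C('n')=4, C('y')=7
L[0]='Y': occ=0, LF[0]=C('Y')+0=2+0=2
L[1]='y': occ=0, LF[1]=C('y')+0=7+0=7
L[2]='V': occ=0, LF[2]=C('V')+0=1+0=1
L[3]='n': occ=0, LF[3]=C('n')+0=4+0=4
L[4]='$': occ=0, LF[4]=C('$')+0=0+0=0
L[5]='a': occ=0, LF[5]=C('a')+0=3+0=3
L[6]='n': occ=1, LF[6]=C('n')+1=4+1=5
L[7]='n': occ=2, LF[7]=C('n')+2=4+2=6

Answer: 2 7 1 4 0 3 5 6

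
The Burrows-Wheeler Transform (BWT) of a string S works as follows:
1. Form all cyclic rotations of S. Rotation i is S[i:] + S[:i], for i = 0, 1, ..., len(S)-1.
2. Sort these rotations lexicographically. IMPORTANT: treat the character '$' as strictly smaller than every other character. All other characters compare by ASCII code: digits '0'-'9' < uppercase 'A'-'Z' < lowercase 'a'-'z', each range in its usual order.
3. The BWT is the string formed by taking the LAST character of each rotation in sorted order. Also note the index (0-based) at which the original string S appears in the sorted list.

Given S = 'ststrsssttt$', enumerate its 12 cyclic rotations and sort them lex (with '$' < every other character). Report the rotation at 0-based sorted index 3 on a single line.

Answer: ssttt$ststrs

Derivation:
All 12 rotations (rotation i = S[i:]+S[:i]):
  rot[0] = ststrsssttt$
  rot[1] = tstrsssttt$s
  rot[2] = strsssttt$st
  rot[3] = trsssttt$sts
  rot[4] = rsssttt$stst
  rot[5] = sssttt$ststr
  rot[6] = ssttt$ststrs
  rot[7] = sttt$ststrss
  rot[8] = ttt$ststrsss
  rot[9] = tt$ststrssst
  rot[10] = t$ststrssstt
  rot[11] = $ststrsssttt
Sorted (with $ < everything):
  sorted[0] = $ststrsssttt
  sorted[1] = rsssttt$stst
  sorted[2] = sssttt$ststr
  sorted[3] = ssttt$ststrs
  sorted[4] = strsssttt$st
  sorted[5] = ststrsssttt$
  sorted[6] = sttt$ststrss
  sorted[7] = t$ststrssstt
  sorted[8] = trsssttt$sts
  sorted[9] = tstrsssttt$s
  sorted[10] = tt$ststrssst
  sorted[11] = ttt$ststrsss
sorted[3] = ssttt$ststrs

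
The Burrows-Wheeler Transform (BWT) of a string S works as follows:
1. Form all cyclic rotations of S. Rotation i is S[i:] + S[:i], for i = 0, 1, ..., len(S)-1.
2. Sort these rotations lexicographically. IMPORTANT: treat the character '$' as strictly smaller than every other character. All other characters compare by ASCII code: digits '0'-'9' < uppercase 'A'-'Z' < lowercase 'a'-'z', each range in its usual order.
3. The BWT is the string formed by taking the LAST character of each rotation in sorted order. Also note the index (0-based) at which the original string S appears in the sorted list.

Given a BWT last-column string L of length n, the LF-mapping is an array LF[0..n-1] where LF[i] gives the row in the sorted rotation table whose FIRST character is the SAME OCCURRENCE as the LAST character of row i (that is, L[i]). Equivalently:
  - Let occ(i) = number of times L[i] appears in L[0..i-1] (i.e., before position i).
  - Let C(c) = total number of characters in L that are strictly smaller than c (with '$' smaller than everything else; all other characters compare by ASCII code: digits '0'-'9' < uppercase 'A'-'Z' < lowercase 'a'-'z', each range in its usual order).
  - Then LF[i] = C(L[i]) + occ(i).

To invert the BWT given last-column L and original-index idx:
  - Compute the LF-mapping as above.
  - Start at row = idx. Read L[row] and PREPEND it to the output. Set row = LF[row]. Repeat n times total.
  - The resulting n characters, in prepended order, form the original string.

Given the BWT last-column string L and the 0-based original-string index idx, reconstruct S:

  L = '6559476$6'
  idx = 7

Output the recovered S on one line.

LF mapping: 4 2 3 8 1 7 5 0 6
Walk LF starting at row 7, prepending L[row]:
  step 1: row=7, L[7]='$', prepend. Next row=LF[7]=0
  step 2: row=0, L[0]='6', prepend. Next row=LF[0]=4
  step 3: row=4, L[4]='4', prepend. Next row=LF[4]=1
  step 4: row=1, L[1]='5', prepend. Next row=LF[1]=2
  step 5: row=2, L[2]='5', prepend. Next row=LF[2]=3
  step 6: row=3, L[3]='9', prepend. Next row=LF[3]=8
  step 7: row=8, L[8]='6', prepend. Next row=LF[8]=6
  step 8: row=6, L[6]='6', prepend. Next row=LF[6]=5
  step 9: row=5, L[5]='7', prepend. Next row=LF[5]=7
Reversed output: 76695546$

Answer: 76695546$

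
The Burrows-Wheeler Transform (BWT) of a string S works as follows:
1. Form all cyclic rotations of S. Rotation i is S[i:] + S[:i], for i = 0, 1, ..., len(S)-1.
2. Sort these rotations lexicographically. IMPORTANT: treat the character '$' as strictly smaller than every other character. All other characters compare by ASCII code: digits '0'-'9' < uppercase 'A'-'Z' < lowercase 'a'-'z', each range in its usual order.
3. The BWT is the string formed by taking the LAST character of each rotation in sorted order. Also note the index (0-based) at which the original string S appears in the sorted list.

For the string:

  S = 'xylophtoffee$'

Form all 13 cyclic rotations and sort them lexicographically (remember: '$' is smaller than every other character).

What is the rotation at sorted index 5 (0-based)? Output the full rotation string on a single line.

Answer: htoffee$xylop

Derivation:
All 13 rotations (rotation i = S[i:]+S[:i]):
  rot[0] = xylophtoffee$
  rot[1] = ylophtoffee$x
  rot[2] = lophtoffee$xy
  rot[3] = ophtoffee$xyl
  rot[4] = phtoffee$xylo
  rot[5] = htoffee$xylop
  rot[6] = toffee$xyloph
  rot[7] = offee$xylopht
  rot[8] = ffee$xylophto
  rot[9] = fee$xylophtof
  rot[10] = ee$xylophtoff
  rot[11] = e$xylophtoffe
  rot[12] = $xylophtoffee
Sorted (with $ < everything):
  sorted[0] = $xylophtoffee
  sorted[1] = e$xylophtoffe
  sorted[2] = ee$xylophtoff
  sorted[3] = fee$xylophtof
  sorted[4] = ffee$xylophto
  sorted[5] = htoffee$xylop
  sorted[6] = lophtoffee$xy
  sorted[7] = offee$xylopht
  sorted[8] = ophtoffee$xyl
  sorted[9] = phtoffee$xylo
  sorted[10] = toffee$xyloph
  sorted[11] = xylophtoffee$
  sorted[12] = ylophtoffee$x
sorted[5] = htoffee$xylop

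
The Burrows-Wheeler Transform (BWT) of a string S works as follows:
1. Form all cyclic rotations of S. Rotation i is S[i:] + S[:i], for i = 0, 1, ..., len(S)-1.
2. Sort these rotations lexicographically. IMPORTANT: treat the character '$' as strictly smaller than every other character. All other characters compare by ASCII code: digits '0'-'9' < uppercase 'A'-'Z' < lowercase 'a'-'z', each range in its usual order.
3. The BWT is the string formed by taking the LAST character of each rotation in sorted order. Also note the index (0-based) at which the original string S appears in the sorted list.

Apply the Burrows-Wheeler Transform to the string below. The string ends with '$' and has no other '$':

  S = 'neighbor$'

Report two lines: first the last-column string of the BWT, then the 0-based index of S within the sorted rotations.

All 9 rotations (rotation i = S[i:]+S[:i]):
  rot[0] = neighbor$
  rot[1] = eighbor$n
  rot[2] = ighbor$ne
  rot[3] = ghbor$nei
  rot[4] = hbor$neig
  rot[5] = bor$neigh
  rot[6] = or$neighb
  rot[7] = r$neighbo
  rot[8] = $neighbor
Sorted (with $ < everything):
  sorted[0] = $neighbor  (last char: 'r')
  sorted[1] = bor$neigh  (last char: 'h')
  sorted[2] = eighbor$n  (last char: 'n')
  sorted[3] = ghbor$nei  (last char: 'i')
  sorted[4] = hbor$neig  (last char: 'g')
  sorted[5] = ighbor$ne  (last char: 'e')
  sorted[6] = neighbor$  (last char: '$')
  sorted[7] = or$neighb  (last char: 'b')
  sorted[8] = r$neighbo  (last char: 'o')
Last column: rhnige$bo
Original string S is at sorted index 6

Answer: rhnige$bo
6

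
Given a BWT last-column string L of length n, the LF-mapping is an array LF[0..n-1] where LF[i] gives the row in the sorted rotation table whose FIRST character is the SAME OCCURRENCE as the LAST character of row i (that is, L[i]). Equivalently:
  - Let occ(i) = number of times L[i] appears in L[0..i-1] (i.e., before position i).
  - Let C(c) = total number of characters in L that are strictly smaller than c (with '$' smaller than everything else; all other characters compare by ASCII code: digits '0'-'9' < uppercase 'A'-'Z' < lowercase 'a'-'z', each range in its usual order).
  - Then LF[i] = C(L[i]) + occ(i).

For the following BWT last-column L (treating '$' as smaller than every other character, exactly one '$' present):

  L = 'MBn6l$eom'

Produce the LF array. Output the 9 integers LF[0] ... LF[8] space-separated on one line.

Answer: 3 2 7 1 5 0 4 8 6

Derivation:
Char counts: '$':1, '6':1, 'B':1, 'M':1, 'e':1, 'l':1, 'm':1, 'n':1, 'o':1
C (first-col start): C('$')=0, C('6')=1, C('B')=2, C('M')=3, C('e')=4, C('l')=5, C('m')=6, C('n')=7, C('o')=8
L[0]='M': occ=0, LF[0]=C('M')+0=3+0=3
L[1]='B': occ=0, LF[1]=C('B')+0=2+0=2
L[2]='n': occ=0, LF[2]=C('n')+0=7+0=7
L[3]='6': occ=0, LF[3]=C('6')+0=1+0=1
L[4]='l': occ=0, LF[4]=C('l')+0=5+0=5
L[5]='$': occ=0, LF[5]=C('$')+0=0+0=0
L[6]='e': occ=0, LF[6]=C('e')+0=4+0=4
L[7]='o': occ=0, LF[7]=C('o')+0=8+0=8
L[8]='m': occ=0, LF[8]=C('m')+0=6+0=6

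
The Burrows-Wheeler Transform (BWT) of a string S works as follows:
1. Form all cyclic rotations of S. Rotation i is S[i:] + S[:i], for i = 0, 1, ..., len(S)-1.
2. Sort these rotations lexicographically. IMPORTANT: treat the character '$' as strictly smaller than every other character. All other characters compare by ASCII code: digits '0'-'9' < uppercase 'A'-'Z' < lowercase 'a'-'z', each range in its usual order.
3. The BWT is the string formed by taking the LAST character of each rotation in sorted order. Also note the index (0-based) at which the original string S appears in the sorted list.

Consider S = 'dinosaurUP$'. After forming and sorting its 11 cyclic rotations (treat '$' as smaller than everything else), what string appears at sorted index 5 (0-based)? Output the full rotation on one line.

Answer: inosaurUP$d

Derivation:
All 11 rotations (rotation i = S[i:]+S[:i]):
  rot[0] = dinosaurUP$
  rot[1] = inosaurUP$d
  rot[2] = nosaurUP$di
  rot[3] = osaurUP$din
  rot[4] = saurUP$dino
  rot[5] = aurUP$dinos
  rot[6] = urUP$dinosa
  rot[7] = rUP$dinosau
  rot[8] = UP$dinosaur
  rot[9] = P$dinosaurU
  rot[10] = $dinosaurUP
Sorted (with $ < everything):
  sorted[0] = $dinosaurUP
  sorted[1] = P$dinosaurU
  sorted[2] = UP$dinosaur
  sorted[3] = aurUP$dinos
  sorted[4] = dinosaurUP$
  sorted[5] = inosaurUP$d
  sorted[6] = nosaurUP$di
  sorted[7] = osaurUP$din
  sorted[8] = rUP$dinosau
  sorted[9] = saurUP$dino
  sorted[10] = urUP$dinosa
sorted[5] = inosaurUP$d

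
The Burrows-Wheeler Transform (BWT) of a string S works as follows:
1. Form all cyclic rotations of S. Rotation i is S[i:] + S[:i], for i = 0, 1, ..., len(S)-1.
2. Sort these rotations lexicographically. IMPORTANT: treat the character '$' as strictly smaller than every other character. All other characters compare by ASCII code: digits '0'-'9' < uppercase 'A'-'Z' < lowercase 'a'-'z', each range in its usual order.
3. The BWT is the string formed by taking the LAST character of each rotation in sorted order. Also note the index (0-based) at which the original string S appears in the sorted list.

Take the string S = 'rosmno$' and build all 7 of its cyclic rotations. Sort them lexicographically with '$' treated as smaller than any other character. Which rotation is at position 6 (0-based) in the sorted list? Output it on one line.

Answer: smno$ro

Derivation:
All 7 rotations (rotation i = S[i:]+S[:i]):
  rot[0] = rosmno$
  rot[1] = osmno$r
  rot[2] = smno$ro
  rot[3] = mno$ros
  rot[4] = no$rosm
  rot[5] = o$rosmn
  rot[6] = $rosmno
Sorted (with $ < everything):
  sorted[0] = $rosmno
  sorted[1] = mno$ros
  sorted[2] = no$rosm
  sorted[3] = o$rosmn
  sorted[4] = osmno$r
  sorted[5] = rosmno$
  sorted[6] = smno$ro
sorted[6] = smno$ro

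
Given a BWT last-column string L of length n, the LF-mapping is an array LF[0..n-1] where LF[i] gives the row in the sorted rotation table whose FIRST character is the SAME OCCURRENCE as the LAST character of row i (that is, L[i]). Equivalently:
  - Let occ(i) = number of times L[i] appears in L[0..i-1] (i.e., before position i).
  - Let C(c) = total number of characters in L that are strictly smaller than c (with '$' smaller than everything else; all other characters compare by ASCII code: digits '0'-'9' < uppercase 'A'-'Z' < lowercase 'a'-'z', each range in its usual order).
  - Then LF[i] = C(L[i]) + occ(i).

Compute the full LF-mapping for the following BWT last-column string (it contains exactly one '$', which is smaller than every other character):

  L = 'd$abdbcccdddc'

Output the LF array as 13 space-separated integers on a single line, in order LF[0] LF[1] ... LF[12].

Answer: 8 0 1 2 9 3 4 5 6 10 11 12 7

Derivation:
Char counts: '$':1, 'a':1, 'b':2, 'c':4, 'd':5
C (first-col start): C('$')=0, C('a')=1, C('b')=2, C('c')=4, C('d')=8
L[0]='d': occ=0, LF[0]=C('d')+0=8+0=8
L[1]='$': occ=0, LF[1]=C('$')+0=0+0=0
L[2]='a': occ=0, LF[2]=C('a')+0=1+0=1
L[3]='b': occ=0, LF[3]=C('b')+0=2+0=2
L[4]='d': occ=1, LF[4]=C('d')+1=8+1=9
L[5]='b': occ=1, LF[5]=C('b')+1=2+1=3
L[6]='c': occ=0, LF[6]=C('c')+0=4+0=4
L[7]='c': occ=1, LF[7]=C('c')+1=4+1=5
L[8]='c': occ=2, LF[8]=C('c')+2=4+2=6
L[9]='d': occ=2, LF[9]=C('d')+2=8+2=10
L[10]='d': occ=3, LF[10]=C('d')+3=8+3=11
L[11]='d': occ=4, LF[11]=C('d')+4=8+4=12
L[12]='c': occ=3, LF[12]=C('c')+3=4+3=7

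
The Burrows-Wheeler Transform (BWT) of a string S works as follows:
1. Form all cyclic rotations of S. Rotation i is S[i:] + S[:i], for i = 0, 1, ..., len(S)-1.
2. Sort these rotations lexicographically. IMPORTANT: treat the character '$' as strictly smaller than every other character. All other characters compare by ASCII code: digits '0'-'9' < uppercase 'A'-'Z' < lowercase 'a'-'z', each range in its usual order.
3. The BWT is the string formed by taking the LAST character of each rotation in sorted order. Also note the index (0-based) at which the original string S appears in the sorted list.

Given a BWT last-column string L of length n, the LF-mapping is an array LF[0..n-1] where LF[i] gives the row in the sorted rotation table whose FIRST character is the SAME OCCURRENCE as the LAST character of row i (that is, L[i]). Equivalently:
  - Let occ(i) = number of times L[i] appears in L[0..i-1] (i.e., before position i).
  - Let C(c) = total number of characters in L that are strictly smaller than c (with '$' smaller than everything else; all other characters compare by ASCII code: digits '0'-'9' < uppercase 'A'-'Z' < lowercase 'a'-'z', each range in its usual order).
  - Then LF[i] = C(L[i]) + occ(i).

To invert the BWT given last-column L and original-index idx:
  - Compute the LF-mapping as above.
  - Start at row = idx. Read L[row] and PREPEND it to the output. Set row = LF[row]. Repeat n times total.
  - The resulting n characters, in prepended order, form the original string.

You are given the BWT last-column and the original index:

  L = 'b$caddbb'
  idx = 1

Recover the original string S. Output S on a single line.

LF mapping: 2 0 5 1 6 7 3 4
Walk LF starting at row 1, prepending L[row]:
  step 1: row=1, L[1]='$', prepend. Next row=LF[1]=0
  step 2: row=0, L[0]='b', prepend. Next row=LF[0]=2
  step 3: row=2, L[2]='c', prepend. Next row=LF[2]=5
  step 4: row=5, L[5]='d', prepend. Next row=LF[5]=7
  step 5: row=7, L[7]='b', prepend. Next row=LF[7]=4
  step 6: row=4, L[4]='d', prepend. Next row=LF[4]=6
  step 7: row=6, L[6]='b', prepend. Next row=LF[6]=3
  step 8: row=3, L[3]='a', prepend. Next row=LF[3]=1
Reversed output: abdbdcb$

Answer: abdbdcb$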